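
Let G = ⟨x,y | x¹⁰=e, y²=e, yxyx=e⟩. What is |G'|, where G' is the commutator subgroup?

G' = [G, G] is generated by all commutators. The generator-pair commutators are: [x, y] = x².
The subgroup they normally generate is {e, x², x⁴, x⁶, x⁸}, of order 5.
Check: |G/G'| = 20/5 = 4 is the order of the abelianisation.

Answer: 5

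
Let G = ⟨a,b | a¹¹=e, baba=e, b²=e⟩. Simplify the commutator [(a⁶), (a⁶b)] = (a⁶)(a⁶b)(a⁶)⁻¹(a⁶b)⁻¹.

[(a⁶), (a⁶b)] = (a⁶)·(a⁶b)·(a⁶)⁻¹·(a⁶b)⁻¹.
  (a⁶) · (a⁶b) = ab
  (ab) · (a⁵) = a⁷b
  (a⁷b) · (a⁶b) = a

Answer: a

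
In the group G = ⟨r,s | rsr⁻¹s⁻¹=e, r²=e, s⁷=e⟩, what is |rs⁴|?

Compute successive powers until reaching e:
  (rs⁴)¹ = rs⁴, (rs⁴)² = s, (rs⁴)³ = rs⁵, (rs⁴)⁴ = s², (rs⁴)⁵ = rs⁶, (rs⁴)⁶ = s³, (rs⁴)⁷ = r, (rs⁴)⁸ = s⁴, (rs⁴)⁹ = rs, (rs⁴)¹⁰ = s⁵, (rs⁴)¹¹ = rs², (rs⁴)¹² = s⁶, (rs⁴)¹³ = rs³, (rs⁴)¹⁴ = e.
The smallest positive k with (rs⁴)ᵏ = e is 14.

Answer: 14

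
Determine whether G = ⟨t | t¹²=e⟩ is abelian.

G has a single generator, so G is cyclic and hence abelian.

Answer: Yes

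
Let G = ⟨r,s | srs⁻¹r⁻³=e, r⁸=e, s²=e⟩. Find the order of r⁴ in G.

Compute successive powers until reaching e:
  (r⁴)¹ = r⁴, (r⁴)² = e.
The smallest positive k with (r⁴)ᵏ = e is 2.

Answer: 2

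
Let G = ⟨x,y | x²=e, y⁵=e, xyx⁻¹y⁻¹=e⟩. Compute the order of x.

Compute successive powers until reaching e:
  x¹ = x, x² = e.
The smallest positive k with xᵏ = e is 2.

Answer: 2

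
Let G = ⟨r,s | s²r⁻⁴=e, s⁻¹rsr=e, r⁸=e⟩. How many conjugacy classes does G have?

The conjugacy classes (representative and size) are:
  [e] (size 1), [r⁷] (size 2), [r⁶] (size 2), [r³] (size 2), [r⁴] (size 1), [r²s⁻¹] (size 4), [r³s⁻¹] (size 4).
Class equation: 1 + 2 + 2 + 2 + 1 + 4 + 4 = 16 = |G|. So G has 7 conjugacy classes.

Answer: 7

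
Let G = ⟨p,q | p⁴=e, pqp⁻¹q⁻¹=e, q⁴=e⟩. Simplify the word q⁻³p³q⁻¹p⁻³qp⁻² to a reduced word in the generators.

Multiply left to right, reducing at each step:
  q · p³ = p³q
  (p³q) · q⁻¹ = p³
  (p³) · p⁻³ = e
  e · q = q
  q · p⁻² = p²q

Answer: p²q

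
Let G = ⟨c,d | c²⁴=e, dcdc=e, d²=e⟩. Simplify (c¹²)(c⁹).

Compute (c¹²) · (c⁹) by multiplying left to right and reducing via the relations at each step:
  (c¹²) · c⁹ = c²¹

Answer: c²¹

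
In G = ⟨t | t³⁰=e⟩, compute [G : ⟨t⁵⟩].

First find ord(t⁵) by computing successive powers:
  (t⁵)¹ = t⁵, (t⁵)² = t¹⁰, (t⁵)³ = t¹⁵, (t⁵)⁴ = t²⁰, (t⁵)⁵ = t²⁵, (t⁵)⁶ = e.
So |⟨t⁵⟩| = ord(t⁵) = 6. With |G| = 30, by Lagrange [G : ⟨t⁵⟩] = 30/6 = 5.

Answer: 5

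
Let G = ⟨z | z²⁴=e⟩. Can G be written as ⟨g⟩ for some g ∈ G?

|G| = 24. The element z has order 24 (its powers give 24 distinct elements), so ⟨z⟩ = G and G is cyclic.

Answer: Yes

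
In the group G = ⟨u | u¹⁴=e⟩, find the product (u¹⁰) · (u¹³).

Compute (u¹⁰) · (u¹³) by multiplying left to right and reducing via the relations at each step:
  (u¹⁰) · u¹³ = u⁹

Answer: u⁹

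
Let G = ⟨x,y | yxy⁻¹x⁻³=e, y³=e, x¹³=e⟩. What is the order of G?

Enumerate words in the generators, reducing via the relations: the distinct elements are
  {e, x, y, xy, x², x³, x⁴, x⁵, x⁶, x⁷, x⁸, x⁹, y², xy², x²y, x³y, x¹², x¹¹, x¹⁰, x⁴y, x⁵y, x⁶y, x⁷y, x⁸y, x⁹y, x²y², x³y², x¹²y, x¹¹y, x¹⁰y, x⁴y², x⁵y², x⁶y², x⁷y², x⁸y², x⁹y², x¹²y², x¹¹y², x¹⁰y²}.
No further products give new elements, so |G| = 39.

Answer: 39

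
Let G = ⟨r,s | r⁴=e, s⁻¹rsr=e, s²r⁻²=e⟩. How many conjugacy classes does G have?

The conjugacy classes (representative and size) are:
  [e] (size 1), [r³] (size 2), [r²] (size 1), [s⁻¹] (size 2), [rs⁻¹] (size 2).
Class equation: 1 + 2 + 1 + 2 + 2 = 8 = |G|. So G has 5 conjugacy classes.

Answer: 5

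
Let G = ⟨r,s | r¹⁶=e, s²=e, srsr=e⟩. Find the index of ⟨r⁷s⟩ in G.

First find ord(r⁷s) by computing successive powers:
  (r⁷s)¹ = r⁷s, (r⁷s)² = e.
So |⟨r⁷s⟩| = ord(r⁷s) = 2. With |G| = 32, by Lagrange [G : ⟨r⁷s⟩] = 32/2 = 16.

Answer: 16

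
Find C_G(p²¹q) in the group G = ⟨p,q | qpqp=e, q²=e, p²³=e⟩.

⟨p²¹q⟩ ⊆ C_G(p²¹q) since powers of p²¹q commute with p²¹q; so |C_G(p²¹q)| ≥ |⟨p²¹q⟩| = 2.
By orbit–stabilizer, |C_G(p²¹q)| = |G| / |conj. class of p²¹q| = 46 / 23 = 2.
The 2 elements commuting with p²¹q are {e, p²¹q}.

Answer: {e, p²¹q}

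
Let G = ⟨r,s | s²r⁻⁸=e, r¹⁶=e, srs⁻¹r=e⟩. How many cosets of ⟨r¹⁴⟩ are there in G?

First find ord(r¹⁴) by computing successive powers:
  (r¹⁴)¹ = r¹⁴, (r¹⁴)² = r¹², (r¹⁴)³ = r¹⁰, (r¹⁴)⁴ = r⁸, (r¹⁴)⁵ = r⁶, (r¹⁴)⁶ = r⁴, (r¹⁴)⁷ = r², (r¹⁴)⁸ = e.
So |⟨r¹⁴⟩| = ord(r¹⁴) = 8. With |G| = 32, by Lagrange [G : ⟨r¹⁴⟩] = 32/8 = 4.

Answer: 4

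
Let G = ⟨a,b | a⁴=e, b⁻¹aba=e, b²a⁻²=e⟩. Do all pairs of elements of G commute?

a·b = ab but b·a = ab⁻¹, so a·b ≠ b·a and G is not abelian.

Answer: No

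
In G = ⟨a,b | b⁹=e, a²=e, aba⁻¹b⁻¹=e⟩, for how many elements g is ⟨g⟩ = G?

G is cyclic of order 18. An element generates G iff its order is 18, and a cyclic group of order 18 has exactly φ(18) = 6 such elements.

Answer: 6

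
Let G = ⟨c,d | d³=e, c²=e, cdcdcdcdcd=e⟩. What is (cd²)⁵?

Compute successive powers of (cd²), reducing at each step:
  (cd²)²: (cd²) · c = cd²c;   (cd²c) · d² = cd²cd²
  (cd²)³: (cd²cd²) · c = cd²cd²c;   (cd²cd²c) · d² = dcdc
  (cd²)⁴: (dcdc) · c = dcd;   (dcd) · d² = dc
  (cd²)⁵: (dc) · c = d;   d · d² = e

Answer: e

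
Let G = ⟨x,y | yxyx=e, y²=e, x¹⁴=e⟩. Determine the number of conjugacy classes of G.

The conjugacy classes (representative and size) are:
  [e] (size 1), [x¹³] (size 2), [x²] (size 2), [x³] (size 2), [x¹⁰] (size 2), [x⁵] (size 2), [x⁸] (size 2), [x⁷] (size 1), [x⁶y] (size 7), [x⁹y] (size 7).
Class equation: 1 + 2 + 2 + 2 + 2 + 2 + 2 + 1 + 7 + 7 = 28 = |G|. So G has 10 conjugacy classes.

Answer: 10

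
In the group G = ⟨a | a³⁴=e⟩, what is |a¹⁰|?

Compute successive powers until reaching e:
  (a¹⁰)¹ = a¹⁰, (a¹⁰)² = a²⁰, (a¹⁰)³ = a³⁰, (a¹⁰)⁴ = a⁶, (a¹⁰)⁵ = a¹⁶, (a¹⁰)⁶ = a²⁶, (a¹⁰)⁷ = a², (a¹⁰)⁸ = a¹², (a¹⁰)⁹ = a²², (a¹⁰)¹⁰ = a³², (a¹⁰)¹¹ = a⁸, (a¹⁰)¹² = a¹⁸, (a¹⁰)¹³ = a²⁸, (a¹⁰)¹⁴ = a⁴, (a¹⁰)¹⁵ = a¹⁴, (a¹⁰)¹⁶ = a²⁴, (a¹⁰)¹⁷ = e.
The smallest positive k with (a¹⁰)ᵏ = e is 17.

Answer: 17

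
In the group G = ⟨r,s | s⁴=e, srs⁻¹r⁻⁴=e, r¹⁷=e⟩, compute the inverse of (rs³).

The order of (rs³) is 4 (smallest k with (rs³)ᵏ = e), so (rs³)⁻¹ = (rs³)³ = r¹³s.
Check: (rs³) · (r¹³s) → (rs³) · r¹³ = s³;   (s³) · s = e, giving e as required.

Answer: r¹³s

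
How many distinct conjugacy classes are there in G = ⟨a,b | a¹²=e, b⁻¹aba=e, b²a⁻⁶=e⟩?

The conjugacy classes (representative and size) are:
  [e] (size 1), [a¹¹] (size 2), [a²] (size 2), [a⁹] (size 2), [a⁴] (size 2), [a⁵] (size 2), [a⁶] (size 1), [a²b] (size 6), [ab] (size 6).
Class equation: 1 + 2 + 2 + 2 + 2 + 2 + 1 + 6 + 6 = 24 = |G|. So G has 9 conjugacy classes.

Answer: 9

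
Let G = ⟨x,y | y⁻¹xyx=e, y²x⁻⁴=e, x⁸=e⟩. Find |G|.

Enumerate words in the generators, reducing via the relations: the distinct elements are
  {e, x, y, xy, x², x³, x⁴, x⁵, x⁶, x⁷, x²y, x³y, y⁻¹, xy⁻¹, x²y⁻¹, x³y⁻¹}.
No further products give new elements, so |G| = 16.

Answer: 16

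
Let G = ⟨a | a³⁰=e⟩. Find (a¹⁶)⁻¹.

The order of (a¹⁶) is 15 (smallest k with (a¹⁶)ᵏ = e), so (a¹⁶)⁻¹ = (a¹⁶)¹⁴ = a¹⁴.
Check: (a¹⁶) · (a¹⁴) → (a¹⁶) · a¹⁴ = e, giving e as required.

Answer: a¹⁴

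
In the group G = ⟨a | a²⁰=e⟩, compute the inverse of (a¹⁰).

The order of (a¹⁰) is 2 (smallest k with (a¹⁰)ᵏ = e), so (a¹⁰)⁻¹ = (a¹⁰)¹ = a¹⁰.
Check: (a¹⁰) · (a¹⁰) → (a¹⁰) · a¹⁰ = e, giving e as required.

Answer: a¹⁰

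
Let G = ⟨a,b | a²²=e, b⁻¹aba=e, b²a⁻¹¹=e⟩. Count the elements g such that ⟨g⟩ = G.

⟨g⟩ = G would require ord(g) = |G| = 44, but the maximum element order in G is 22 < 44. So G is not cyclic and no single element generates it: the count is 0.

Answer: 0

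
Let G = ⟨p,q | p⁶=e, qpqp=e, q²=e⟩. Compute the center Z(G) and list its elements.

An element z ∈ Z(G) iff z commutes with every generator.
For example p³ is central: (p³)·p = p⁴ = p·(p³); (p³)·q = p³q = q·(p³).
Whereas p ∉ Z(G) since p·q = pq ≠ p⁵q = q·p.
Checking each of the 12 elements this way gives Z(G) = {e, p³}, of order 2.

Answer: {e, p³}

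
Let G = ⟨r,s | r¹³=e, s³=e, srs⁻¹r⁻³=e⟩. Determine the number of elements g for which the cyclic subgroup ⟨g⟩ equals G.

⟨g⟩ = G would require ord(g) = |G| = 39, but the maximum element order in G is 13 < 39. So G is not cyclic and no single element generates it: the count is 0.

Answer: 0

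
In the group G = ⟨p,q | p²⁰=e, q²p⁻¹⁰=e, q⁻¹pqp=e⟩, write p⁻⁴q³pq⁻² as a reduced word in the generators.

Multiply left to right, reducing at each step:
  (p¹⁶) · q³ = p⁶q
  (p⁶q) · p = p⁵q
  (p⁵q) · q⁻² = p⁵q⁻¹

Answer: p⁵q⁻¹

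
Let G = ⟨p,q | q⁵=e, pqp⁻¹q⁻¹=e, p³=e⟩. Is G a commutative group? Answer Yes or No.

Each pair of generators commutes: p·q = pq = q·p. Since the generators pairwise commute, every element of G commutes with every other, so G is abelian.

Answer: Yes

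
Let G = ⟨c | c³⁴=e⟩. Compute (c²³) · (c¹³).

Compute (c²³) · (c¹³) by multiplying left to right and reducing via the relations at each step:
  (c²³) · c¹³ = c²

Answer: c²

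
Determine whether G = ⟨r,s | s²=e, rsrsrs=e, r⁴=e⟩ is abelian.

r·s = rs but s·r = sr, so r·s ≠ s·r and G is not abelian.

Answer: No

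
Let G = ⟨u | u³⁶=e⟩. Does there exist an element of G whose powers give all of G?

|G| = 36. The element u has order 36 (its powers give 36 distinct elements), so ⟨u⟩ = G and G is cyclic.

Answer: Yes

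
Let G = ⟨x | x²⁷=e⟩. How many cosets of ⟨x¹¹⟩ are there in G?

First find ord(x¹¹) by computing successive powers:
  (x¹¹)¹ = x¹¹, (x¹¹)² = x²², (x¹¹)³ = x⁶, (x¹¹)⁴ = x¹⁷, (x¹¹)⁵ = x, (x¹¹)⁶ = x¹², (x¹¹)⁷ = x²³, (x¹¹)⁸ = x⁷, (x¹¹)⁹ = x¹⁸, (x¹¹)¹⁰ = x², (x¹¹)¹¹ = x¹³, (x¹¹)¹² = x²⁴, (x¹¹)¹³ = x⁸, (x¹¹)¹⁴ = x¹⁹, (x¹¹)¹⁵ = x³, (x¹¹)¹⁶ = x¹⁴, (x¹¹)¹⁷ = x²⁵, (x¹¹)¹⁸ = x⁹, (x¹¹)¹⁹ = x²⁰, (x¹¹)²⁰ = x⁴, (x¹¹)²¹ = x¹⁵, (x¹¹)²² = x²⁶, (x¹¹)²³ = x¹⁰, (x¹¹)²⁴ = x²¹, (x¹¹)²⁵ = x⁵, (x¹¹)²⁶ = x¹⁶, (x¹¹)²⁷ = e.
So |⟨x¹¹⟩| = ord(x¹¹) = 27. With |G| = 27, by Lagrange [G : ⟨x¹¹⟩] = 27/27 = 1.

Answer: 1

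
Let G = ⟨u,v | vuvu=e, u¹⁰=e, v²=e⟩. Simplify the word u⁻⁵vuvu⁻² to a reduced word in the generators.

Multiply left to right, reducing at each step:
  (u⁵) · v = u⁵v
  (u⁵v) · u = u⁴v
  (u⁴v) · v = u⁴
  (u⁴) · u⁻² = u²

Answer: u²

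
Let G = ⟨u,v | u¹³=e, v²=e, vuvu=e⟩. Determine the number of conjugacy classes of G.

The conjugacy classes (representative and size) are:
  [e] (size 1), [u¹²] (size 2), [u¹¹] (size 2), [u³] (size 2), [u⁴] (size 2), [u⁸] (size 2), [u⁶] (size 2), [v] (size 13).
Class equation: 1 + 2 + 2 + 2 + 2 + 2 + 2 + 13 = 26 = |G|. So G has 8 conjugacy classes.

Answer: 8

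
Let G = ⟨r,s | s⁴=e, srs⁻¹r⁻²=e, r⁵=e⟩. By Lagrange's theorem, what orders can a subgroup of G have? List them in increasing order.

|G| = 20 = 2² · 5. By Lagrange's theorem the order of any subgroup divides 20; the divisors of 20 are 1, 2, 4, 5, 10, 20.

Answer: 1, 2, 4, 5, 10, 20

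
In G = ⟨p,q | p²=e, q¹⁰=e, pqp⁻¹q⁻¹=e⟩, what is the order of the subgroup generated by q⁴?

|⟨q⁴⟩| equals the order of q⁴. Compute successive powers until reaching e:
  (q⁴)¹ = q⁴, (q⁴)² = q⁸, (q⁴)³ = q², (q⁴)⁴ = q⁶, (q⁴)⁵ = e.
The smallest positive k with (q⁴)ᵏ = e is 5, so |⟨q⁴⟩| = 5.

Answer: 5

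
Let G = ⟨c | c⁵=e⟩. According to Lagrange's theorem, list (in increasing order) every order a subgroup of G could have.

|G| = 5 = 5. By Lagrange's theorem the order of any subgroup divides 5; the divisors of 5 are 1, 5.

Answer: 1, 5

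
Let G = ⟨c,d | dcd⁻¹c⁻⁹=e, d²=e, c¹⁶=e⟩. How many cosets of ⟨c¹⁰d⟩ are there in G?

First find ord(c¹⁰d) by computing successive powers:
  (c¹⁰d)¹ = c¹⁰d, (c¹⁰d)² = c⁴, (c¹⁰d)³ = c¹⁴d, (c¹⁰d)⁴ = c⁸, (c¹⁰d)⁵ = c²d, (c¹⁰d)⁶ = c¹², (c¹⁰d)⁷ = c⁶d, (c¹⁰d)⁸ = e.
So |⟨c¹⁰d⟩| = ord(c¹⁰d) = 8. With |G| = 32, by Lagrange [G : ⟨c¹⁰d⟩] = 32/8 = 4.

Answer: 4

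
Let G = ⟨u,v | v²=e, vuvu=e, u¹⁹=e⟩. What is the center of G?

An element z ∈ Z(G) iff z commutes with every generator.
For example e is central: e·u = u = u·e; e·v = v = v·e.
Whereas u ∉ Z(G) since u·v = uv ≠ u¹⁸v = v·u.
Checking each of the 38 elements this way gives Z(G) = {e}, of order 1.

Answer: {e}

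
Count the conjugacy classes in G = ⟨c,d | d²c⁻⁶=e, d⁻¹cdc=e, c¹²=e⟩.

The conjugacy classes (representative and size) are:
  [e] (size 1), [c¹¹] (size 2), [c²] (size 2), [c⁹] (size 2), [c⁴] (size 2), [c⁵] (size 2), [c⁶] (size 1), [c²d] (size 6), [cd] (size 6).
Class equation: 1 + 2 + 2 + 2 + 2 + 2 + 1 + 6 + 6 = 24 = |G|. So G has 9 conjugacy classes.

Answer: 9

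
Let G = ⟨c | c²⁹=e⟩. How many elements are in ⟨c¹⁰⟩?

|⟨c¹⁰⟩| equals the order of c¹⁰. Compute successive powers until reaching e:
  (c¹⁰)¹ = c¹⁰, (c¹⁰)² = c²⁰, (c¹⁰)³ = c, (c¹⁰)⁴ = c¹¹, (c¹⁰)⁵ = c²¹, (c¹⁰)⁶ = c², (c¹⁰)⁷ = c¹², (c¹⁰)⁸ = c²², (c¹⁰)⁹ = c³, (c¹⁰)¹⁰ = c¹³, (c¹⁰)¹¹ = c²³, (c¹⁰)¹² = c⁴, (c¹⁰)¹³ = c¹⁴, (c¹⁰)¹⁴ = c²⁴, (c¹⁰)¹⁵ = c⁵, (c¹⁰)¹⁶ = c¹⁵, (c¹⁰)¹⁷ = c²⁵, (c¹⁰)¹⁸ = c⁶, (c¹⁰)¹⁹ = c¹⁶, (c¹⁰)²⁰ = c²⁶, (c¹⁰)²¹ = c⁷, (c¹⁰)²² = c¹⁷, (c¹⁰)²³ = c²⁷, (c¹⁰)²⁴ = c⁸, (c¹⁰)²⁵ = c¹⁸, (c¹⁰)²⁶ = c²⁸, (c¹⁰)²⁷ = c⁹, (c¹⁰)²⁸ = c¹⁹, (c¹⁰)²⁹ = e.
The smallest positive k with (c¹⁰)ᵏ = e is 29, so |⟨c¹⁰⟩| = 29.

Answer: 29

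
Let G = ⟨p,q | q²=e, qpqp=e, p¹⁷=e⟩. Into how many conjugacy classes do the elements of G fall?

The conjugacy classes (representative and size) are:
  [e] (size 1), [p¹⁶] (size 2), [p²] (size 2), [p³] (size 2), [p¹³] (size 2), [p¹²] (size 2), [p⁶] (size 2), [p¹⁰] (size 2), [p⁹] (size 2), [p⁷q] (size 17).
Class equation: 1 + 2 + 2 + 2 + 2 + 2 + 2 + 2 + 2 + 17 = 34 = |G|. So G has 10 conjugacy classes.

Answer: 10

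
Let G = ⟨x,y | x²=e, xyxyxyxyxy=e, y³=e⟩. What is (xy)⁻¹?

The order of (xy) is 5 (smallest k with (xy)ᵏ = e), so (xy)⁻¹ = (xy)⁴ = y²x.
Check: (xy) · (y²x) → (xy) · y² = x;   x · x = e, giving e as required.

Answer: y²x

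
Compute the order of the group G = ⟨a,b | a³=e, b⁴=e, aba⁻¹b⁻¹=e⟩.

Enumerate words in the generators, reducing via the relations: the distinct elements are
  {a, b, e, ab, a², b², b³, ab², ab³, a²b, a²b², a²b³}.
No further products give new elements, so |G| = 12.

Answer: 12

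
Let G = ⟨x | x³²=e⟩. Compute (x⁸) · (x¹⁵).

Compute (x⁸) · (x¹⁵) by multiplying left to right and reducing via the relations at each step:
  (x⁸) · x¹⁵ = x²³

Answer: x²³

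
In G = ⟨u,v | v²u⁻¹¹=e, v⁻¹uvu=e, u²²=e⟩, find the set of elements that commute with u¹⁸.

⟨u¹⁸⟩ ⊆ C_G(u¹⁸) since powers of u¹⁸ commute with u¹⁸; so |C_G(u¹⁸)| ≥ |⟨u¹⁸⟩| = 11.
By orbit–stabilizer, |C_G(u¹⁸)| = |G| / |conj. class of u¹⁸| = 44 / 2 = 22.
The 22 elements commuting with u¹⁸ are {e, u, u², u³, u⁴, u⁵, u⁶, u⁷, u⁸, u⁹, u¹⁰, u¹¹, u¹², u¹³, u¹⁴, u¹⁵, u¹⁶, u¹⁷, u¹⁸, u¹⁹, u²⁰, u²¹}.

Answer: {e, u, u², u³, u⁴, u⁵, u⁶, u⁷, u⁸, u⁹, u¹⁰, u¹¹, u¹², u¹³, u¹⁴, u¹⁵, u¹⁶, u¹⁷, u¹⁸, u¹⁹, u²⁰, u²¹}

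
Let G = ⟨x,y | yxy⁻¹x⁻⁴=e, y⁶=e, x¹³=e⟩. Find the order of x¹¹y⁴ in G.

Compute successive powers until reaching e:
  (x¹¹y⁴)¹ = x¹¹y⁴, (x¹¹y⁴)² = x⁶y², (x¹¹y⁴)³ = e.
The smallest positive k with (x¹¹y⁴)ᵏ = e is 3.

Answer: 3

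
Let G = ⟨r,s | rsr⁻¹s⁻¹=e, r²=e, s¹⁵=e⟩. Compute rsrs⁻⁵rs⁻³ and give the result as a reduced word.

Multiply left to right, reducing at each step:
  r · s = rs
  (rs) · r = s
  s · s⁻⁵ = s¹¹
  (s¹¹) · r = rs¹¹
  (rs¹¹) · s⁻³ = rs⁸

Answer: rs⁸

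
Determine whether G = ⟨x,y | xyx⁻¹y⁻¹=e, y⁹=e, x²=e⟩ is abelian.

Each pair of generators commutes: x·y = xy = y·x. Since the generators pairwise commute, every element of G commutes with every other, so G is abelian.

Answer: Yes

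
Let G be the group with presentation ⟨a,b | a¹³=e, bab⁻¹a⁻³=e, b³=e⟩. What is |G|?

Enumerate words in the generators, reducing via the relations: the distinct elements are
  {a, b, e, ab, a², a³, a⁴, a⁵, a⁶, a⁷, a⁸, a⁹, b², ab², a²b, a³b, a¹², a¹¹, a¹⁰, a⁴b, a⁵b, a⁶b, a⁷b, a⁸b, a⁹b, a²b², a³b², a¹²b, a¹¹b, a¹⁰b, a⁴b², a⁵b², a⁶b², a⁷b², a⁸b², a⁹b², a¹²b², a¹¹b², a¹⁰b²}.
No further products give new elements, so |G| = 39.

Answer: 39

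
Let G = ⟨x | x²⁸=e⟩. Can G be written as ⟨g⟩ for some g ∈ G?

|G| = 28. The element x has order 28 (its powers give 28 distinct elements), so ⟨x⟩ = G and G is cyclic.

Answer: Yes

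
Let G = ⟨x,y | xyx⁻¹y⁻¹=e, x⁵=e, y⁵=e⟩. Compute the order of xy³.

Compute successive powers until reaching e:
  (xy³)¹ = xy³, (xy³)² = x²y, (xy³)³ = x³y⁴, (xy³)⁴ = x⁴y², (xy³)⁵ = e.
The smallest positive k with (xy³)ᵏ = e is 5.

Answer: 5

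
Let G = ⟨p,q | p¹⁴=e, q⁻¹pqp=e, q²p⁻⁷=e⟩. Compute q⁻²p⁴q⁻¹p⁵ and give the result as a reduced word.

Multiply left to right, reducing at each step:
  (p⁷) · p⁴ = p¹¹
  (p¹¹) · q⁻¹ = p⁴q
  (p⁴q) · p⁵ = p⁶q⁻¹

Answer: p⁶q⁻¹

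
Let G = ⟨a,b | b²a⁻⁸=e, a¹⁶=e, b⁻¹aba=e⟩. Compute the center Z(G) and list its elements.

An element z ∈ Z(G) iff z commutes with every generator.
For example a⁸ is central: (a⁸)·a = a⁹ = a·(a⁸); (a⁸)·b = b⁻¹ = b·(a⁸).
Whereas a ∉ Z(G) since a·b = ab ≠ a⁷b⁻¹ = b·a.
Checking each of the 32 elements this way gives Z(G) = {e, a⁸}, of order 2.

Answer: {e, a⁸}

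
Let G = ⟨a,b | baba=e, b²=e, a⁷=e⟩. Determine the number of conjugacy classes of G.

The conjugacy classes (representative and size) are:
  [e] (size 1), [a⁶] (size 2), [a⁵] (size 2), [a⁴] (size 2), [ab] (size 7).
Class equation: 1 + 2 + 2 + 2 + 7 = 14 = |G|. So G has 5 conjugacy classes.

Answer: 5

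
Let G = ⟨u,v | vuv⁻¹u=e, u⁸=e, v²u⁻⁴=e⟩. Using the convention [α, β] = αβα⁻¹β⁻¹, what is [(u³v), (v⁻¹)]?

[(u³v), (v⁻¹)] = (u³v)·(v⁻¹)·(u³v)⁻¹·(v⁻¹)⁻¹.
  (u³v) · (v⁻¹) = u³
  (u³) · (u³v⁻¹) = u²v
  (u²v) · v = u⁶

Answer: u⁶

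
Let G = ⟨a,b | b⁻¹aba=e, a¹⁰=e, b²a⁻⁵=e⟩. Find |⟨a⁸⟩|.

|⟨a⁸⟩| equals the order of a⁸. Compute successive powers until reaching e:
  (a⁸)¹ = a⁸, (a⁸)² = a⁶, (a⁸)³ = a⁴, (a⁸)⁴ = a², (a⁸)⁵ = e.
The smallest positive k with (a⁸)ᵏ = e is 5, so |⟨a⁸⟩| = 5.

Answer: 5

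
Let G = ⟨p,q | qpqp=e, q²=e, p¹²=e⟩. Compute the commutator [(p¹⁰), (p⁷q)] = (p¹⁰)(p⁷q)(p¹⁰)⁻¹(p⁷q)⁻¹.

[(p¹⁰), (p⁷q)] = (p¹⁰)·(p⁷q)·(p¹⁰)⁻¹·(p⁷q)⁻¹.
  (p¹⁰) · (p⁷q) = p⁵q
  (p⁵q) · (p²) = p³q
  (p³q) · (p⁷q) = p⁸

Answer: p⁸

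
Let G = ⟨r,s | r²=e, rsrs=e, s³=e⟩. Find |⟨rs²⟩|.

|⟨rs²⟩| equals the order of rs². Compute successive powers until reaching e:
  (rs²)¹ = rs², (rs²)² = e.
The smallest positive k with (rs²)ᵏ = e is 2, so |⟨rs²⟩| = 2.

Answer: 2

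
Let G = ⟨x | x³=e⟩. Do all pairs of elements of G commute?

G has a single generator, so G is cyclic and hence abelian.

Answer: Yes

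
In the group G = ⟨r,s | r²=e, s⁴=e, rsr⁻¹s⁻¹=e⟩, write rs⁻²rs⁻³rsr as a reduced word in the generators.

Multiply left to right, reducing at each step:
  r · s⁻² = rs²
  (rs²) · r = s²
  (s²) · s⁻³ = s³
  (s³) · r = rs³
  (rs³) · s = r
  r · r = e

Answer: e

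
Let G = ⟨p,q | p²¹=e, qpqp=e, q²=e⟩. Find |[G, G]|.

G' = [G, G] is generated by all commutators. The generator-pair commutators are: [p, q] = p².
The subgroup they normally generate is {e, p, p², p³, p⁴, p⁵, p⁶, p⁷, p⁸, p⁹, p¹⁰, p¹¹, p¹², p¹³, p¹⁴, p¹⁵, p¹⁶, p¹⁷, p¹⁸, p¹⁹, p²⁰}, of order 21.
Check: |G/G'| = 42/21 = 2 is the order of the abelianisation.

Answer: 21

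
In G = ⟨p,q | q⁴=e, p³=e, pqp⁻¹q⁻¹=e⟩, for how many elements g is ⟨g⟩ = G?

G is cyclic of order 12. An element generates G iff its order is 12, and a cyclic group of order 12 has exactly φ(12) = 4 such elements.

Answer: 4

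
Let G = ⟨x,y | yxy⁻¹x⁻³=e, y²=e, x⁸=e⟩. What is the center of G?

An element z ∈ Z(G) iff z commutes with every generator.
For example x⁴ is central: (x⁴)·x = x⁵ = x·(x⁴); (x⁴)·y = x⁴y = y·(x⁴).
Whereas x ∉ Z(G) since x·y = xy ≠ x³y = y·x.
Checking each of the 16 elements this way gives Z(G) = {e, x⁴}, of order 2.

Answer: {e, x⁴}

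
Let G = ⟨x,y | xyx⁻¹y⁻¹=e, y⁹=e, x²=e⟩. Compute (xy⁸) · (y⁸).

Compute (xy⁸) · (y⁸) by multiplying left to right and reducing via the relations at each step:
  (xy⁸) · y⁸ = xy⁷

Answer: xy⁷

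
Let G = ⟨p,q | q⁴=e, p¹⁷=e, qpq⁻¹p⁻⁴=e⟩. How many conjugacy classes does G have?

The conjugacy classes (representative and size) are:
  [e] (size 1), [p⁴] (size 4), [p²] (size 4), [p⁵] (size 4), [p¹¹] (size 4), [p⁷q] (size 17), [p³q²] (size 17), [p⁹q³] (size 17).
Class equation: 1 + 4 + 4 + 4 + 4 + 17 + 17 + 17 = 68 = |G|. So G has 8 conjugacy classes.

Answer: 8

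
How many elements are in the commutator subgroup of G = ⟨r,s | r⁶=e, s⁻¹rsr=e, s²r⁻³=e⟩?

G' = [G, G] is generated by all commutators. The generator-pair commutators are: [r, s] = r².
The subgroup they normally generate is {e, r², r⁴}, of order 3.
Check: |G/G'| = 12/3 = 4 is the order of the abelianisation.

Answer: 3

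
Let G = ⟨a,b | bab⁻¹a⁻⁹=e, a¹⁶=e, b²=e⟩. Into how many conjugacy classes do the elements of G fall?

The conjugacy classes (representative and size) are:
  [e] (size 1), [a⁹] (size 2), [a²] (size 1), [a³] (size 2), [a⁴] (size 1), [a¹³] (size 2), [a⁶] (size 1), [a¹⁵] (size 2), [a⁸] (size 1), [a¹⁰] (size 1), [a¹²] (size 1), [a¹⁴] (size 1), [b] (size 2), [ab] (size 2), [a²b] (size 2), [a¹¹b] (size 2), [a⁴b] (size 2), [a¹³b] (size 2), [a¹⁴b] (size 2), [a¹⁵b] (size 2).
Class equation: 1 + 2 + 1 + 2 + 1 + 2 + 1 + 2 + 1 + 1 + 1 + 1 + 2 + 2 + 2 + 2 + 2 + 2 + 2 + 2 = 32 = |G|. So G has 20 conjugacy classes.

Answer: 20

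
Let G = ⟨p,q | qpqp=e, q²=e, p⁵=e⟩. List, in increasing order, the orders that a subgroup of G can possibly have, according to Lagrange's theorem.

|G| = 10 = 2 · 5. By Lagrange's theorem the order of any subgroup divides 10; the divisors of 10 are 1, 2, 5, 10.

Answer: 1, 2, 5, 10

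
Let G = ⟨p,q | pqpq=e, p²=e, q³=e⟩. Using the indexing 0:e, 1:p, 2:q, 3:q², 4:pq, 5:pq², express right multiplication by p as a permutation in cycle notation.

(0 1)(2 5)(3 4)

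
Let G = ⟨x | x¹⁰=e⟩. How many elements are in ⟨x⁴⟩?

|⟨x⁴⟩| equals the order of x⁴. Compute successive powers until reaching e:
  (x⁴)¹ = x⁴, (x⁴)² = x⁸, (x⁴)³ = x², (x⁴)⁴ = x⁶, (x⁴)⁵ = e.
The smallest positive k with (x⁴)ᵏ = e is 5, so |⟨x⁴⟩| = 5.

Answer: 5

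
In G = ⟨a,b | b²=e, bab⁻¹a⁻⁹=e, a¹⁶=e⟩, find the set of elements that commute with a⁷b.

⟨a⁷b⟩ ⊆ C_G(a⁷b) since powers of a⁷b commute with a⁷b; so |C_G(a⁷b)| ≥ |⟨a⁷b⟩| = 16.
By orbit–stabilizer, |C_G(a⁷b)| = |G| / |conj. class of a⁷b| = 32 / 2 = 16.
The 16 elements commuting with a⁷b are {e, a², a⁴, a⁶, a⁸, a¹⁰, a¹², a¹⁴, a⁹b, ab, a¹¹b, a³b, a¹³b, a⁵b, a¹⁵b, a⁷b}.

Answer: {e, a², a⁴, a⁶, a⁸, a¹⁰, a¹², a¹⁴, a⁹b, ab, a¹¹b, a³b, a¹³b, a⁵b, a¹⁵b, a⁷b}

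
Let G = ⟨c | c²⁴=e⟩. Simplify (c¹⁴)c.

Compute (c¹⁴) · c by multiplying left to right and reducing via the relations at each step:
  (c¹⁴) · c = c¹⁵

Answer: c¹⁵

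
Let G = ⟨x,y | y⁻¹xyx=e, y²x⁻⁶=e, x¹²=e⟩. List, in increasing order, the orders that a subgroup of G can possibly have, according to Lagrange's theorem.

|G| = 24 = 2³ · 3. By Lagrange's theorem the order of any subgroup divides 24; the divisors of 24 are 1, 2, 3, 4, 6, 8, 12, 24.

Answer: 1, 2, 3, 4, 6, 8, 12, 24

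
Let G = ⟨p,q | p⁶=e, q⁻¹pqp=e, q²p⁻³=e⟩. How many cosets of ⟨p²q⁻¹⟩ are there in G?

First find ord(p²q⁻¹) by computing successive powers:
  (p²q⁻¹)¹ = p²q⁻¹, (p²q⁻¹)² = p³, (p²q⁻¹)³ = p²q, (p²q⁻¹)⁴ = e.
So |⟨p²q⁻¹⟩| = ord(p²q⁻¹) = 4. With |G| = 12, by Lagrange [G : ⟨p²q⁻¹⟩] = 12/4 = 3.

Answer: 3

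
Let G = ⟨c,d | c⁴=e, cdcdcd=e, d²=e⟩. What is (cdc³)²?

Compute successive powers of (cdc³), reducing at each step:
  (cdc³)²: (cdc³) · c = cd;   (cd) · d = c;   c · c³ = e

Answer: e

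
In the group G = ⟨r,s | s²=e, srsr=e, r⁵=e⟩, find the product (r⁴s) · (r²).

Compute (r⁴s) · (r²) by multiplying left to right and reducing via the relations at each step:
  (r⁴s) · r² = r²s

Answer: r²s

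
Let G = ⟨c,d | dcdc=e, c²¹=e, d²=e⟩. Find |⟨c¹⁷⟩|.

|⟨c¹⁷⟩| equals the order of c¹⁷. Compute successive powers until reaching e:
  (c¹⁷)¹ = c¹⁷, (c¹⁷)² = c¹³, (c¹⁷)³ = c⁹, (c¹⁷)⁴ = c⁵, (c¹⁷)⁵ = c, (c¹⁷)⁶ = c¹⁸, (c¹⁷)⁷ = c¹⁴, (c¹⁷)⁸ = c¹⁰, (c¹⁷)⁹ = c⁶, (c¹⁷)¹⁰ = c², (c¹⁷)¹¹ = c¹⁹, (c¹⁷)¹² = c¹⁵, (c¹⁷)¹³ = c¹¹, (c¹⁷)¹⁴ = c⁷, (c¹⁷)¹⁵ = c³, (c¹⁷)¹⁶ = c²⁰, (c¹⁷)¹⁷ = c¹⁶, (c¹⁷)¹⁸ = c¹², (c¹⁷)¹⁹ = c⁸, (c¹⁷)²⁰ = c⁴, (c¹⁷)²¹ = e.
The smallest positive k with (c¹⁷)ᵏ = e is 21, so |⟨c¹⁷⟩| = 21.

Answer: 21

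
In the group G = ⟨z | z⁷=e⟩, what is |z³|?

Compute successive powers until reaching e:
  (z³)¹ = z³, (z³)² = z⁶, (z³)³ = z², (z³)⁴ = z⁵, (z³)⁵ = z, (z³)⁶ = z⁴, (z³)⁷ = e.
The smallest positive k with (z³)ᵏ = e is 7.

Answer: 7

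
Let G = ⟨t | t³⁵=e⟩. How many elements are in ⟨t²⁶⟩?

|⟨t²⁶⟩| equals the order of t²⁶. Compute successive powers until reaching e:
  (t²⁶)¹ = t²⁶, (t²⁶)² = t¹⁷, (t²⁶)³ = t⁸, (t²⁶)⁴ = t³⁴, (t²⁶)⁵ = t²⁵, (t²⁶)⁶ = t¹⁶, (t²⁶)⁷ = t⁷, (t²⁶)⁸ = t³³, (t²⁶)⁹ = t²⁴, (t²⁶)¹⁰ = t¹⁵, (t²⁶)¹¹ = t⁶, (t²⁶)¹² = t³², (t²⁶)¹³ = t²³, (t²⁶)¹⁴ = t¹⁴, (t²⁶)¹⁵ = t⁵, (t²⁶)¹⁶ = t³¹, (t²⁶)¹⁷ = t²², (t²⁶)¹⁸ = t¹³, (t²⁶)¹⁹ = t⁴, (t²⁶)²⁰ = t³⁰, (t²⁶)²¹ = t²¹, (t²⁶)²² = t¹², (t²⁶)²³ = t³, (t²⁶)²⁴ = t²⁹, (t²⁶)²⁵ = t²⁰, (t²⁶)²⁶ = t¹¹, (t²⁶)²⁷ = t², (t²⁶)²⁸ = t²⁸, (t²⁶)²⁹ = t¹⁹, (t²⁶)³⁰ = t¹⁰, (t²⁶)³¹ = t, (t²⁶)³² = t²⁷, (t²⁶)³³ = t¹⁸, (t²⁶)³⁴ = t⁹, (t²⁶)³⁵ = e.
The smallest positive k with (t²⁶)ᵏ = e is 35, so |⟨t²⁶⟩| = 35.

Answer: 35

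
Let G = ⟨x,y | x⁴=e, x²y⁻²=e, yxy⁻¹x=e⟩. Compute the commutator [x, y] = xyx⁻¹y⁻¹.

[x, y] = x·y·x⁻¹·y⁻¹.
  x · y = xy
  (xy) · (x³) = y⁻¹
  (y⁻¹) · (y⁻¹) = x²

Answer: x²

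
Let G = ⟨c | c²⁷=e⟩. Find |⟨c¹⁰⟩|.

|⟨c¹⁰⟩| equals the order of c¹⁰. Compute successive powers until reaching e:
  (c¹⁰)¹ = c¹⁰, (c¹⁰)² = c²⁰, (c¹⁰)³ = c³, (c¹⁰)⁴ = c¹³, (c¹⁰)⁵ = c²³, (c¹⁰)⁶ = c⁶, (c¹⁰)⁷ = c¹⁶, (c¹⁰)⁸ = c²⁶, (c¹⁰)⁹ = c⁹, (c¹⁰)¹⁰ = c¹⁹, (c¹⁰)¹¹ = c², (c¹⁰)¹² = c¹², (c¹⁰)¹³ = c²², (c¹⁰)¹⁴ = c⁵, (c¹⁰)¹⁵ = c¹⁵, (c¹⁰)¹⁶ = c²⁵, (c¹⁰)¹⁷ = c⁸, (c¹⁰)¹⁸ = c¹⁸, (c¹⁰)¹⁹ = c, (c¹⁰)²⁰ = c¹¹, (c¹⁰)²¹ = c²¹, (c¹⁰)²² = c⁴, (c¹⁰)²³ = c¹⁴, (c¹⁰)²⁴ = c²⁴, (c¹⁰)²⁵ = c⁷, (c¹⁰)²⁶ = c¹⁷, (c¹⁰)²⁷ = e.
The smallest positive k with (c¹⁰)ᵏ = e is 27, so |⟨c¹⁰⟩| = 27.

Answer: 27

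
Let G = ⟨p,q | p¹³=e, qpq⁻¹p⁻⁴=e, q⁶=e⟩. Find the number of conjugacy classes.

The conjugacy classes (representative and size) are:
  [e] (size 1), [p⁴] (size 6), [p¹¹] (size 6), [p⁷q] (size 13), [p⁸q²] (size 13), [p¹²q³] (size 13), [p⁵q⁴] (size 13), [p¹¹q⁵] (size 13).
Class equation: 1 + 6 + 6 + 13 + 13 + 13 + 13 + 13 = 78 = |G|. So G has 8 conjugacy classes.

Answer: 8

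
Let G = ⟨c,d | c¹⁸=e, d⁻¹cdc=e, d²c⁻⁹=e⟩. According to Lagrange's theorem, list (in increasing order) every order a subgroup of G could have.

|G| = 36 = 2² · 3². By Lagrange's theorem the order of any subgroup divides 36; the divisors of 36 are 1, 2, 3, 4, 6, 9, 12, 18, 36.

Answer: 1, 2, 3, 4, 6, 9, 12, 18, 36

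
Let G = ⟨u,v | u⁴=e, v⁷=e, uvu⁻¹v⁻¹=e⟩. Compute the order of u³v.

Compute successive powers until reaching e:
  (u³v)¹ = u³v, (u³v)² = u²v², (u³v)³ = uv³, (u³v)⁴ = v⁴, (u³v)⁵ = u³v⁵, (u³v)⁶ = u²v⁶, (u³v)⁷ = u, (u³v)⁸ = v, (u³v)⁹ = u³v², (u³v)¹⁰ = u²v³, (u³v)¹¹ = uv⁴, (u³v)¹² = v⁵, (u³v)¹³ = u³v⁶, (u³v)¹⁴ = u², (u³v)¹⁵ = uv, (u³v)¹⁶ = v², (u³v)¹⁷ = u³v³, (u³v)¹⁸ = u²v⁴, (u³v)¹⁹ = uv⁵, (u³v)²⁰ = v⁶, (u³v)²¹ = u³, (u³v)²² = u²v, (u³v)²³ = uv², (u³v)²⁴ = v³, (u³v)²⁵ = u³v⁴, (u³v)²⁶ = u²v⁵, (u³v)²⁷ = uv⁶, (u³v)²⁸ = e.
The smallest positive k with (u³v)ᵏ = e is 28.

Answer: 28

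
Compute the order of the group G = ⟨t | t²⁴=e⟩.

G is generated by a single element, so G is cyclic. The relator gives t²⁴ = e and no smaller power is forced to be e, so the 24 powers {e, t, t², t³, t⁴, t⁵, t⁶, t⁷, t⁸, t⁹, t²², t²³, t²¹, t²⁰, t¹², t¹³, t¹¹, t¹⁰, t¹⁴, t¹⁵, t¹⁶, t¹⁷, t¹⁸, t¹⁹} are distinct. Hence |G| = 24.

Answer: 24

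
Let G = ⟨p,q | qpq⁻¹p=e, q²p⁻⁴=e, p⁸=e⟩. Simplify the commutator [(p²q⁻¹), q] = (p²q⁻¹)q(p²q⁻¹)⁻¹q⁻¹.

[(p²q⁻¹), q] = (p²q⁻¹)·q·(p²q⁻¹)⁻¹·q⁻¹.
  (p²q⁻¹) · q = p²
  (p²) · (p²q) = q⁻¹
  (q⁻¹) · (q⁻¹) = p⁴

Answer: p⁴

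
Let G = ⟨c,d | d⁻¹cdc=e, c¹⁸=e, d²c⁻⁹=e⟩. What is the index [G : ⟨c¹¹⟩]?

First find ord(c¹¹) by computing successive powers:
  (c¹¹)¹ = c¹¹, (c¹¹)² = c⁴, (c¹¹)³ = c¹⁵, (c¹¹)⁴ = c⁸, (c¹¹)⁵ = c, (c¹¹)⁶ = c¹², (c¹¹)⁷ = c⁵, (c¹¹)⁸ = c¹⁶, (c¹¹)⁹ = c⁹, (c¹¹)¹⁰ = c², (c¹¹)¹¹ = c¹³, (c¹¹)¹² = c⁶, (c¹¹)¹³ = c¹⁷, (c¹¹)¹⁴ = c¹⁰, (c¹¹)¹⁵ = c³, (c¹¹)¹⁶ = c¹⁴, (c¹¹)¹⁷ = c⁷, (c¹¹)¹⁸ = e.
So |⟨c¹¹⟩| = ord(c¹¹) = 18. With |G| = 36, by Lagrange [G : ⟨c¹¹⟩] = 36/18 = 2.

Answer: 2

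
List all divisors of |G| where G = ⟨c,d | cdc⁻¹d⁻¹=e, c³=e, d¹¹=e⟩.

|G| = 33 = 3 · 11. By Lagrange's theorem the order of any subgroup divides 33; the divisors of 33 are 1, 3, 11, 33.

Answer: 1, 3, 11, 33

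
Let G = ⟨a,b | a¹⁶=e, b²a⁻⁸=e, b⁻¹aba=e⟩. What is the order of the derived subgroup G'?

G' = [G, G] is generated by all commutators. The generator-pair commutators are: [a, b] = a².
The subgroup they normally generate is {e, a², a⁴, a⁶, a⁸, a¹⁰, a¹², a¹⁴}, of order 8.
Check: |G/G'| = 32/8 = 4 is the order of the abelianisation.

Answer: 8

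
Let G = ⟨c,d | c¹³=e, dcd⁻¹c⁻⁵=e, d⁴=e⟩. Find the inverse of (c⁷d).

The order of (c⁷d) is 4 (smallest k with (c⁷d)ᵏ = e), so (c⁷d)⁻¹ = (c⁷d)³ = c⁹d³.
Check: (c⁷d) · (c⁹d³) → (c⁷d) · c⁹ = d;   d · d³ = e, giving e as required.

Answer: c⁹d³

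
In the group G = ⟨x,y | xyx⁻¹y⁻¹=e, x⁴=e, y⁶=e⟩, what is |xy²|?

Compute successive powers until reaching e:
  (xy²)¹ = xy², (xy²)² = x²y⁴, (xy²)³ = x³, (xy²)⁴ = y², (xy²)⁵ = xy⁴, (xy²)⁶ = x², (xy²)⁷ = x³y², (xy²)⁸ = y⁴, (xy²)⁹ = x, (xy²)¹⁰ = x²y², (xy²)¹¹ = x³y⁴, (xy²)¹² = e.
The smallest positive k with (xy²)ᵏ = e is 12.

Answer: 12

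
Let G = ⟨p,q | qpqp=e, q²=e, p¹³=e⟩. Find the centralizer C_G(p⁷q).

⟨p⁷q⟩ ⊆ C_G(p⁷q) since powers of p⁷q commute with p⁷q; so |C_G(p⁷q)| ≥ |⟨p⁷q⟩| = 2.
By orbit–stabilizer, |C_G(p⁷q)| = |G| / |conj. class of p⁷q| = 26 / 13 = 2.
The 2 elements commuting with p⁷q are {e, p⁷q}.

Answer: {e, p⁷q}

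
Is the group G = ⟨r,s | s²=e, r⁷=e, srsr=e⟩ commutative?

r·s = rs but s·r = r⁶s, so r·s ≠ s·r and G is not abelian.

Answer: No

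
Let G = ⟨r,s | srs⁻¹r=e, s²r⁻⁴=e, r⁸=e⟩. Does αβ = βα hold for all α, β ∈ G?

r·s = rs but s·r = r³s⁻¹, so r·s ≠ s·r and G is not abelian.

Answer: No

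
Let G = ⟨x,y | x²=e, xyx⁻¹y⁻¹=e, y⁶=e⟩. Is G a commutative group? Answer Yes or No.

Each pair of generators commutes: x·y = xy = y·x. Since the generators pairwise commute, every element of G commutes with every other, so G is abelian.

Answer: Yes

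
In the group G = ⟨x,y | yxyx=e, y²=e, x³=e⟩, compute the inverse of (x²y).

The order of (x²y) is 2 (smallest k with (x²y)ᵏ = e), so (x²y)⁻¹ = (x²y)¹ = x²y.
Check: (x²y) · (x²y) → (x²y) · x² = y;   y · y = e, giving e as required.

Answer: x²y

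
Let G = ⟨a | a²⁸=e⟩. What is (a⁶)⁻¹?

The order of (a⁶) is 14 (smallest k with (a⁶)ᵏ = e), so (a⁶)⁻¹ = (a⁶)¹³ = a²².
Check: (a⁶) · (a²²) → (a⁶) · a²² = e, giving e as required.

Answer: a²²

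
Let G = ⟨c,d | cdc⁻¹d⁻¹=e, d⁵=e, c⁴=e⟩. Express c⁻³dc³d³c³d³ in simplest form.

Multiply left to right, reducing at each step:
  c · d = cd
  (cd) · c³ = d
  d · d³ = d⁴
  (d⁴) · c³ = c³d⁴
  (c³d⁴) · d³ = c³d²

Answer: c³d²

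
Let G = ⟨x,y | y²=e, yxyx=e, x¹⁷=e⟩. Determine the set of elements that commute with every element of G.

An element z ∈ Z(G) iff z commutes with every generator.
For example e is central: e·x = x = x·e; e·y = y = y·e.
Whereas x ∉ Z(G) since x·y = xy ≠ x¹⁶y = y·x.
Checking each of the 34 elements this way gives Z(G) = {e}, of order 1.

Answer: {e}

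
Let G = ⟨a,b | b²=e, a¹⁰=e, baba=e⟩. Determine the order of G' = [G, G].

G' = [G, G] is generated by all commutators. The generator-pair commutators are: [a, b] = a².
The subgroup they normally generate is {e, a², a⁴, a⁶, a⁸}, of order 5.
Check: |G/G'| = 20/5 = 4 is the order of the abelianisation.

Answer: 5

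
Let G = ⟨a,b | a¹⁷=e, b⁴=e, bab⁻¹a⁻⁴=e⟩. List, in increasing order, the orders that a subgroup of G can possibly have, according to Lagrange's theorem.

|G| = 68 = 2² · 17. By Lagrange's theorem the order of any subgroup divides 68; the divisors of 68 are 1, 2, 4, 17, 34, 68.

Answer: 1, 2, 4, 17, 34, 68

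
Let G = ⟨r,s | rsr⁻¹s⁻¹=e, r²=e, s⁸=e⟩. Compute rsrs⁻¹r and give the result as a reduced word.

Multiply left to right, reducing at each step:
  r · s = rs
  (rs) · r = s
  s · s⁻¹ = e
  e · r = r

Answer: r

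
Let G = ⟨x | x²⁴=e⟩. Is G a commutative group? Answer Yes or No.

G has a single generator, so G is cyclic and hence abelian.

Answer: Yes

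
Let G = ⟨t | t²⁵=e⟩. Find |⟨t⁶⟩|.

|⟨t⁶⟩| equals the order of t⁶. Compute successive powers until reaching e:
  (t⁶)¹ = t⁶, (t⁶)² = t¹², (t⁶)³ = t¹⁸, (t⁶)⁴ = t²⁴, (t⁶)⁵ = t⁵, (t⁶)⁶ = t¹¹, (t⁶)⁷ = t¹⁷, (t⁶)⁸ = t²³, (t⁶)⁹ = t⁴, (t⁶)¹⁰ = t¹⁰, (t⁶)¹¹ = t¹⁶, (t⁶)¹² = t²², (t⁶)¹³ = t³, (t⁶)¹⁴ = t⁹, (t⁶)¹⁵ = t¹⁵, (t⁶)¹⁶ = t²¹, (t⁶)¹⁷ = t², (t⁶)¹⁸ = t⁸, (t⁶)¹⁹ = t¹⁴, (t⁶)²⁰ = t²⁰, (t⁶)²¹ = t, (t⁶)²² = t⁷, (t⁶)²³ = t¹³, (t⁶)²⁴ = t¹⁹, (t⁶)²⁵ = e.
The smallest positive k with (t⁶)ᵏ = e is 25, so |⟨t⁶⟩| = 25.

Answer: 25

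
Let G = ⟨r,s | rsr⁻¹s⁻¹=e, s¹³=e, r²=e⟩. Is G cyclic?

|G| = 26. The element rs has order 26 (its powers give 26 distinct elements), so ⟨rs⟩ = G and G is cyclic.

Answer: Yes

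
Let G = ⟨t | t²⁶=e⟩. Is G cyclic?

|G| = 26. The element t has order 26 (its powers give 26 distinct elements), so ⟨t⟩ = G and G is cyclic.

Answer: Yes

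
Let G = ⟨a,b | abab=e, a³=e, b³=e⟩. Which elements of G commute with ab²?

⟨ab²⟩ ⊆ C_G(ab²) since powers of ab² commute with ab²; so |C_G(ab²)| ≥ |⟨ab²⟩| = 3.
By orbit–stabilizer, |C_G(ab²)| = |G| / |conj. class of ab²| = 12 / 4 = 3.
The 3 elements commuting with ab² are {e, ab², ba²}.

Answer: {e, ab², ba²}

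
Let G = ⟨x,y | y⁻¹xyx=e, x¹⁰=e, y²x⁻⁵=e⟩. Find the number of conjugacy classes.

The conjugacy classes (representative and size) are:
  [e] (size 1), [x] (size 2), [x⁸] (size 2), [x⁷] (size 2), [x⁴] (size 2), [x⁵] (size 1), [x⁴y] (size 5), [x²y⁻¹] (size 5).
Class equation: 1 + 2 + 2 + 2 + 2 + 1 + 5 + 5 = 20 = |G|. So G has 8 conjugacy classes.

Answer: 8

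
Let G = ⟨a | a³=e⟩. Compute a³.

Compute successive powers of a, reducing at each step:
  a²: a · a = a²
  a³: (a²) · a = e

Answer: e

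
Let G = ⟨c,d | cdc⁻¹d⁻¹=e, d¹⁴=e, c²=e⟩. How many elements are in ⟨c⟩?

|⟨c⟩| equals the order of c. Compute successive powers until reaching e:
  c¹ = c, c² = e.
The smallest positive k with cᵏ = e is 2, so |⟨c⟩| = 2.

Answer: 2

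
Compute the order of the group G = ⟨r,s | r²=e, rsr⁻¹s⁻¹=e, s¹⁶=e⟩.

Enumerate words in the generators, reducing via the relations: the distinct elements are
  {e, r, s, rs, s², s³, s⁴, s⁵, s⁶, s⁷, s⁸, s⁹, rs², rs³, rs⁴, rs⁵, rs⁶, rs⁷, rs⁸, rs⁹, s¹², s¹³, s¹¹, s¹⁰, s¹⁴, s¹⁵, rs¹², rs¹³, rs¹¹, rs¹⁰, rs¹⁴, rs¹⁵}.
No further products give new elements, so |G| = 32.

Answer: 32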